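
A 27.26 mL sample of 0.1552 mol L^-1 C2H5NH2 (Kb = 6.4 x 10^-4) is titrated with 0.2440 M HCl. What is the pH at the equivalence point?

5.91

n(C2H5NH2) = 0.1552 x 0.02726 = 0.004231 mol; V(HCl) at equivalence = 0.004231/0.2440 = 0.01734 L.
At equivalence the base is fully converted to C2H5NH3+; total volume = 0.04460 L, so [C2H5NH3+] = 0.004231/0.04460 = 0.09486 M.
Ka(C2H5NH3+) = Kw/Kb = 1.0e-14 / 6.4 x 10^-4 = 1.56e-11.
[H^+] = sqrt(Ka x [C2H5NH3+]) = sqrt(1.56e-11 x 0.09486) = 1.22e-6 M.
pH = -log(1.22e-6) = 5.91.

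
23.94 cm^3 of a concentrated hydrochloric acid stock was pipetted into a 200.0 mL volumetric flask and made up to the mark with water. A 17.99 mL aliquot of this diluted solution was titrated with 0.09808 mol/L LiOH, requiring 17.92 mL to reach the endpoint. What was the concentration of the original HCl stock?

0.816 M

n(LiOH) = 0.09808 x 0.01792 = 0.001758 mol.
n(HCl) in the aliquot = 0.001758 mol.
[diluted HCl] = 0.001758 / 0.01799 = 0.09770 M.
Dilution factor = 200.0/23.94 = 8.354, so [stock] = 0.09770 x 8.354 = 0.816 M.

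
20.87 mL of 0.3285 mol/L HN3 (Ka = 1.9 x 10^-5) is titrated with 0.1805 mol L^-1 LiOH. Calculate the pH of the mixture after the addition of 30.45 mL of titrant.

5.33

Initial n(HN3) = 0.3285 x 0.02087 = 0.006856 mol.
n(LiOH) added = 0.1805 x 0.03045 = 0.005496 mol, converting that many moles of HN3 to N3-.
Remaining n(HN3) = 0.001360 mol; n(N3-) = 0.005496 mol.
By Henderson-Hasselbalch, pH = pKa + log([A^-]/[HA]) = 4.72 + log(0.005496/0.001360) = 4.72 + (+0.61) = 5.33.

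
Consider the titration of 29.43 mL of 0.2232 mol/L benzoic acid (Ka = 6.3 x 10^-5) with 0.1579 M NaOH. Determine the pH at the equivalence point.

n(C6H5COOH) = 0.2232 x 0.02943 = 0.006569 mol; V(NaOH) at equivalence = 0.006569/0.1579 = 0.04160 L.
At equivalence all the acid is converted to C6H5COO-; total volume = 0.02943 + 0.04160 = 0.07103 L, so [C6H5COO-] = 0.006569/0.07103 = 0.09248 M.
Kb = Kw/Ka = 1.0e-14 / 6.3 x 10^-5 = 1.59e-10.
[OH^-] = sqrt(Kb x [C6H5COO-]) = sqrt(1.59e-10 x 0.09248) = 3.83e-6 M.
pOH = 5.42, so pH = 14.00 - 5.42 = 8.58.

8.58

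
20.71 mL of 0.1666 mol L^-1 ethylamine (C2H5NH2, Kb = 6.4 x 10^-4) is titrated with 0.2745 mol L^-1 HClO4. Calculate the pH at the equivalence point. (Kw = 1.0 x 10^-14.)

n(C2H5NH2) = 0.1666 x 0.02071 = 0.003450 mol; V(HClO4) at equivalence = 0.003450/0.2745 = 0.01257 L.
At equivalence the base is fully converted to C2H5NH3+; total volume = 0.03328 L, so [C2H5NH3+] = 0.003450/0.03328 = 0.1037 M.
Ka(C2H5NH3+) = Kw/Kb = 1.0e-14 / 6.4 x 10^-4 = 1.56e-11.
[H^+] = sqrt(Ka x [C2H5NH3+]) = sqrt(1.56e-11 x 0.1037) = 1.27e-6 M.
pH = -log(1.27e-6) = 5.90.

5.90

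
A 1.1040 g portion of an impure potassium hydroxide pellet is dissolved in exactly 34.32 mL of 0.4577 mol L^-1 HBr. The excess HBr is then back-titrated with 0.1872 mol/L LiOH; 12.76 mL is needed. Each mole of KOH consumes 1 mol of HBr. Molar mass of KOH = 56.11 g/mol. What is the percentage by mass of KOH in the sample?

67.7%

Total n(HBr) added = 0.4577 x 0.03432 = 0.01571 mol.
n(LiOH) used = 0.1872 x 0.01276 = 0.002389 mol, which equals the excess n(HBr).
So n(HBr) consumed by the sample = 0.01571 - 0.002389 = 0.01332 mol.
n(KOH) = 0.01332 / 1 = 0.01332 mol.
mass KOH = 0.01332 x 56.11 = 0.7474 g, so %KOH = 0.7474/1.1040 x 100 = 67.7%.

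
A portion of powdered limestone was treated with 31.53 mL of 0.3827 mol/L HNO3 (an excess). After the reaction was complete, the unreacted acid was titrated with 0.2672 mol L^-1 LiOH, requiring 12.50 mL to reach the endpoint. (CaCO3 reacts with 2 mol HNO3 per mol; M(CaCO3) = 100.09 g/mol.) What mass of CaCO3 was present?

0.437 g

Total n(HNO3) added = 0.3827 x 0.03153 = 0.01207 mol.
n(LiOH) used = 0.2672 x 0.01250 = 0.003340 mol, which equals the excess n(HNO3).
So n(HNO3) consumed by the sample = 0.01207 - 0.003340 = 0.008727 mol.
n(CaCO3) = 0.008727 / 2 = 0.004363 mol.
mass = 0.004363 mol x 100.09 g/mol = 0.437 g.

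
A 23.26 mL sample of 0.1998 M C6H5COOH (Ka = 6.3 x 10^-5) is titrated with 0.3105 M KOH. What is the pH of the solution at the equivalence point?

8.64

n(C6H5COOH) = 0.1998 x 0.02326 = 0.004647 mol; V(KOH) at equivalence = 0.004647/0.3105 = 0.01497 L.
At equivalence all the acid is converted to C6H5COO-; total volume = 0.02326 + 0.01497 = 0.03823 L, so [C6H5COO-] = 0.004647/0.03823 = 0.1216 M.
Kb = Kw/Ka = 1.0e-14 / 6.3 x 10^-5 = 1.59e-10.
[OH^-] = sqrt(Kb x [C6H5COO-]) = sqrt(1.59e-10 x 0.1216) = 4.39e-6 M.
pOH = 5.36, so pH = 14.00 - 5.36 = 8.64.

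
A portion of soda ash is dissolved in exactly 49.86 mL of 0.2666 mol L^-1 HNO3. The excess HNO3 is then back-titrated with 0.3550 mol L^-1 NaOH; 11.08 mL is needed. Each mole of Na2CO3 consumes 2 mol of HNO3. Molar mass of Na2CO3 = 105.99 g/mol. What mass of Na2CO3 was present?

Total n(HNO3) added = 0.2666 x 0.04986 = 0.01329 mol.
n(NaOH) used = 0.3550 x 0.01108 = 0.003933 mol, which equals the excess n(HNO3).
So n(HNO3) consumed by the sample = 0.01329 - 0.003933 = 0.009359 mol.
n(Na2CO3) = 0.009359 / 2 = 0.004680 mol.
mass = 0.004680 mol x 105.99 g/mol = 0.496 g.

0.496 g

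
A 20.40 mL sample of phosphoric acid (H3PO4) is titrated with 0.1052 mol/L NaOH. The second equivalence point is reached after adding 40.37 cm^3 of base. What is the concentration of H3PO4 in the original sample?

n(NaOH) = 0.1052 x 0.04037 = 0.004247 mol.
At the second equivalence point, 2 mol OH^- react per mol H3PO4, so n(H3PO4) = 0.004247 / 2 = 0.002123 mol.
[H3PO4] = 0.002123 / 0.02040 L = 0.104 M.

0.104 M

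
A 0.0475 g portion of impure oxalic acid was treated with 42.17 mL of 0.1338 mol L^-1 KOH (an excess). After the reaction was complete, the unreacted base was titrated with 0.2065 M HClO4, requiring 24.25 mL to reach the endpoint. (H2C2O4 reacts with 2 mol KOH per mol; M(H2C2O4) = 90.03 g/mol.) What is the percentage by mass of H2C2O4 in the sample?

Total n(KOH) added = 0.1338 x 0.04217 = 0.005642 mol.
n(HClO4) used = 0.2065 x 0.02425 = 0.005008 mol, which equals the excess n(KOH).
So n(KOH) consumed by the sample = 0.005642 - 0.005008 = 0.0006347 mol.
n(H2C2O4) = 0.0006347 / 2 = 0.0003174 mol.
mass H2C2O4 = 0.0003174 x 90.03 = 0.02857 g, so %H2C2O4 = 0.02857/0.0475 x 100 = 60.2%.

60.2%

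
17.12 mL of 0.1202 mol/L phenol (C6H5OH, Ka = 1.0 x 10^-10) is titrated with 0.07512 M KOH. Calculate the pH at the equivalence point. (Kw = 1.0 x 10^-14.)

n(C6H5OH) = 0.1202 x 0.01712 = 0.002058 mol; V(KOH) at equivalence = 0.002058/0.07512 = 0.02739 L.
At equivalence all the acid is converted to C6H5O-; total volume = 0.01712 + 0.02739 = 0.04451 L, so [C6H5O-] = 0.002058/0.04451 = 0.04623 M.
Kb = Kw/Ka = 1.0e-14 / 1.0 x 10^-10 = 0.000100.
[OH^-] = sqrt(Kb x [C6H5O-]) = sqrt(0.000100 x 0.04623) = 0.00215 M.
pOH = 2.67, so pH = 14.00 - 2.67 = 11.33.

11.33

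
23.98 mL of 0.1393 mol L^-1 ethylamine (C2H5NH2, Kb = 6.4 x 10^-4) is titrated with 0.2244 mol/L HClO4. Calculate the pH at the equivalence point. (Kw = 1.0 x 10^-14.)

n(C2H5NH2) = 0.1393 x 0.02398 = 0.003340 mol; V(HClO4) at equivalence = 0.003340/0.2244 = 0.01489 L.
At equivalence the base is fully converted to C2H5NH3+; total volume = 0.03887 L, so [C2H5NH3+] = 0.003340/0.03887 = 0.08595 M.
Ka(C2H5NH3+) = Kw/Kb = 1.0e-14 / 6.4 x 10^-4 = 1.56e-11.
[H^+] = sqrt(Ka x [C2H5NH3+]) = sqrt(1.56e-11 x 0.08595) = 1.16e-6 M.
pH = -log(1.16e-6) = 5.94.

5.94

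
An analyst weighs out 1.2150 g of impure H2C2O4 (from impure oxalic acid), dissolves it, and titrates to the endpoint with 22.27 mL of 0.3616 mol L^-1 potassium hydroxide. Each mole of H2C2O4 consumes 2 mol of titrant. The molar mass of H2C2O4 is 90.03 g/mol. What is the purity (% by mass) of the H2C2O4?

n(KOH) = 0.3616 x 0.02227 = 0.008053 mol.
n(H2C2O4) = 0.008053 / 2 = 0.004026 mol.
mass of H2C2O4 = 0.004026 x 90.03 = 0.3625 g.
% purity = 0.3625 / 1.2150 x 100 = 29.8%.

29.8%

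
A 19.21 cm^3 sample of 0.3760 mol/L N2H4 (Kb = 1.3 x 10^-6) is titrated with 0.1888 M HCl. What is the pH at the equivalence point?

4.51

n(N2H4) = 0.3760 x 0.01921 = 0.007223 mol; V(HCl) at equivalence = 0.007223/0.1888 = 0.03826 L.
At equivalence the base is fully converted to N2H5+; total volume = 0.05747 L, so [N2H5+] = 0.007223/0.05747 = 0.1257 M.
Ka(N2H5+) = Kw/Kb = 1.0e-14 / 1.3 x 10^-6 = 7.69e-9.
[H^+] = sqrt(Ka x [N2H5+]) = sqrt(7.69e-9 x 0.1257) = 3.11e-5 M.
pH = -log(3.11e-5) = 4.51.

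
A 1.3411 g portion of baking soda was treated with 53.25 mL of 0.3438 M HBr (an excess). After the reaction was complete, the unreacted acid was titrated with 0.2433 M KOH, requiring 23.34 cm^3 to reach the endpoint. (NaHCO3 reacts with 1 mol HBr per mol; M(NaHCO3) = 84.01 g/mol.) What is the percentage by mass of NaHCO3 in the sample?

Total n(HBr) added = 0.3438 x 0.05325 = 0.01831 mol.
n(KOH) used = 0.2433 x 0.02334 = 0.005679 mol, which equals the excess n(HBr).
So n(HBr) consumed by the sample = 0.01831 - 0.005679 = 0.01263 mol.
n(NaHCO3) = 0.01263 / 1 = 0.01263 mol.
mass NaHCO3 = 0.01263 x 84.01 = 1.061 g, so %NaHCO3 = 1.061/1.3411 x 100 = 79.1%.

79.1%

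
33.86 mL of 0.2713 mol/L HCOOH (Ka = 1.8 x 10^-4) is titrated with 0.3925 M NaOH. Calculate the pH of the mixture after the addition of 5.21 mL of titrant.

3.20

Initial n(HCOOH) = 0.2713 x 0.03386 = 0.009186 mol.
n(NaOH) added = 0.3925 x 0.005210 = 0.002045 mol, converting that many moles of HCOOH to HCOO-.
Remaining n(HCOOH) = 0.007141 mol; n(HCOO-) = 0.002045 mol.
By Henderson-Hasselbalch, pH = pKa + log([A^-]/[HA]) = 3.74 + log(0.002045/0.007141) = 3.74 + (-0.54) = 3.20.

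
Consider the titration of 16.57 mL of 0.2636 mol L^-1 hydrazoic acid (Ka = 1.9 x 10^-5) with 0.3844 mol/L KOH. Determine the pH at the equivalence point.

8.96

n(HN3) = 0.2636 x 0.01657 = 0.004368 mol; V(KOH) at equivalence = 0.004368/0.3844 = 0.01136 L.
At equivalence all the acid is converted to N3-; total volume = 0.01657 + 0.01136 = 0.02793 L, so [N3-] = 0.004368/0.02793 = 0.1564 M.
Kb = Kw/Ka = 1.0e-14 / 1.9 x 10^-5 = 5.26e-10.
[OH^-] = sqrt(Kb x [N3-]) = sqrt(5.26e-10 x 0.1564) = 9.07e-6 M.
pOH = 5.04, so pH = 14.00 - 5.04 = 8.96.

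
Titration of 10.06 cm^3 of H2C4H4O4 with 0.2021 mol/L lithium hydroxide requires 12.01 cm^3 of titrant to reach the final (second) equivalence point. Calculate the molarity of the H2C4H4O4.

0.121 M

n(LiOH) = 0.2021 x 0.01201 = 0.002427 mol.
At the final (second) equivalence point, 2 mol OH^- react per mol H2C4H4O4, so n(H2C4H4O4) = 0.002427 / 2 = 0.001214 mol.
[H2C4H4O4] = 0.001214 / 0.01006 L = 0.121 M.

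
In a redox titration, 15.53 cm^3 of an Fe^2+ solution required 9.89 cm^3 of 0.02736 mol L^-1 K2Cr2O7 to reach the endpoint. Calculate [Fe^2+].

0.105 M

n(K2Cr2O7) = 0.02736 x 0.009890 = 0.0002706 mol.
From the balanced equation, 1 mol K2Cr2O7 reacts with 6 mol Fe^2+, so n(Fe^2+) = 0.0002706 x 6/1 = 0.001624 mol.
[Fe^2+] = 0.001624 / 0.01553 L = 0.105 M.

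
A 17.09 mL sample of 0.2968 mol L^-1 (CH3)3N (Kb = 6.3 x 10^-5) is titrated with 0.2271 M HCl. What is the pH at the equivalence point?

n((CH3)3N) = 0.2968 x 0.01709 = 0.005072 mol; V(HCl) at equivalence = 0.005072/0.2271 = 0.02234 L.
At equivalence the base is fully converted to (CH3)3NH+; total volume = 0.03943 L, so [(CH3)3NH+] = 0.005072/0.03943 = 0.1287 M.
Ka((CH3)3NH+) = Kw/Kb = 1.0e-14 / 6.3 x 10^-5 = 1.59e-10.
[H^+] = sqrt(Ka x [(CH3)3NH+]) = sqrt(1.59e-10 x 0.1287) = 4.52e-6 M.
pH = -log(4.52e-6) = 5.34.

5.34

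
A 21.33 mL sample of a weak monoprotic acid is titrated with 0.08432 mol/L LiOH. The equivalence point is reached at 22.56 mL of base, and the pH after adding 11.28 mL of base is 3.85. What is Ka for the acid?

11.28 mL is half of the equivalence volume, so this is the half-equivalence point where [HA] = [A^-].
At half-equivalence pH = pKa, so pKa = 3.85.
Ka = 10^(-3.85) = 1.4 x 10^-4.

1.4 x 10^-4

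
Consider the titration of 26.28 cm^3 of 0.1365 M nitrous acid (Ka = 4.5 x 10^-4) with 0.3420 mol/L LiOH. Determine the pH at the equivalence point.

8.17

n(HNO2) = 0.1365 x 0.02628 = 0.003587 mol; V(LiOH) at equivalence = 0.003587/0.3420 = 0.01049 L.
At equivalence all the acid is converted to NO2-; total volume = 0.02628 + 0.01049 = 0.03677 L, so [NO2-] = 0.003587/0.03677 = 0.09756 M.
Kb = Kw/Ka = 1.0e-14 / 4.5 x 10^-4 = 2.22e-11.
[OH^-] = sqrt(Kb x [NO2-]) = sqrt(2.22e-11 x 0.09756) = 1.47e-6 M.
pOH = 5.83, so pH = 14.00 - 5.83 = 8.17.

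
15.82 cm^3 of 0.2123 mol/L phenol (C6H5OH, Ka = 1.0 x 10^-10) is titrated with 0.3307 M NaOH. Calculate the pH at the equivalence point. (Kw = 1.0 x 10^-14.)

11.56

n(C6H5OH) = 0.2123 x 0.01582 = 0.003359 mol; V(NaOH) at equivalence = 0.003359/0.3307 = 0.01016 L.
At equivalence all the acid is converted to C6H5O-; total volume = 0.01582 + 0.01016 = 0.02598 L, so [C6H5O-] = 0.003359/0.02598 = 0.1293 M.
Kb = Kw/Ka = 1.0e-14 / 1.0 x 10^-10 = 0.000100.
[OH^-] = sqrt(Kb x [C6H5O-]) = sqrt(0.000100 x 0.1293) = 0.00360 M.
pOH = 2.44, so pH = 14.00 - 2.44 = 11.56.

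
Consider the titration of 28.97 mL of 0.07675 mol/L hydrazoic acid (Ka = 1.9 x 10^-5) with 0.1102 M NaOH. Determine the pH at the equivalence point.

8.69

n(HN3) = 0.07675 x 0.02897 = 0.002223 mol; V(NaOH) at equivalence = 0.002223/0.1102 = 0.02018 L.
At equivalence all the acid is converted to N3-; total volume = 0.02897 + 0.02018 = 0.04915 L, so [N3-] = 0.002223/0.04915 = 0.04524 M.
Kb = Kw/Ka = 1.0e-14 / 1.9 x 10^-5 = 5.26e-10.
[OH^-] = sqrt(Kb x [N3-]) = sqrt(5.26e-10 x 0.04524) = 4.88e-6 M.
pOH = 5.31, so pH = 14.00 - 5.31 = 8.69.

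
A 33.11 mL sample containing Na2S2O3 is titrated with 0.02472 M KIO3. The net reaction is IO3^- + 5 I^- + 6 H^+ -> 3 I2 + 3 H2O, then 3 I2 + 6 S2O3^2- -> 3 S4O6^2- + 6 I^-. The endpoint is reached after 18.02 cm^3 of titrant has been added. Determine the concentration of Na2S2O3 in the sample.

0.0807 M

n(KIO3) = 0.02472 x 0.01802 = 0.0004455 mol.
From the balanced equation, 1 mol KIO3 reacts with 6 mol Na2S2O3, so n(Na2S2O3) = 0.0004455 x 6/1 = 0.002673 mol.
[Na2S2O3] = 0.002673 / 0.03311 L = 0.0807 M.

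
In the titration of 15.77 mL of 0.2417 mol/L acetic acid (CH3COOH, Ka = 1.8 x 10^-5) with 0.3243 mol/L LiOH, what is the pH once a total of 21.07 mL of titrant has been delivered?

12.91

n(acid) = 0.2417 x 0.01577 = 0.003812 mol; n(LiOH) added = 0.3243 x 0.02107 = 0.006833 mol.
Base is in excess by 0.006833 - 0.003812 = 0.003021 mol in a total volume of 0.03684 L.
[OH^-] = 0.003021/0.03684 = 0.08201 M, so pOH = 1.09 and pH = 14.00 - 1.09 = 12.91.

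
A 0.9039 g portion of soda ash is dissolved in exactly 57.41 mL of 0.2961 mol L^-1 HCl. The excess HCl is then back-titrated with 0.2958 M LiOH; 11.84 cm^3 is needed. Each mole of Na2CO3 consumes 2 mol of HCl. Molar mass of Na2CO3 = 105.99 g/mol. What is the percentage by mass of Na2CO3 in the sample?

79.1%

Total n(HCl) added = 0.2961 x 0.05741 = 0.01700 mol.
n(LiOH) used = 0.2958 x 0.01184 = 0.003502 mol, which equals the excess n(HCl).
So n(HCl) consumed by the sample = 0.01700 - 0.003502 = 0.01350 mol.
n(Na2CO3) = 0.01350 / 2 = 0.006748 mol.
mass Na2CO3 = 0.006748 x 105.99 = 0.7153 g, so %Na2CO3 = 0.7153/0.9039 x 100 = 79.1%.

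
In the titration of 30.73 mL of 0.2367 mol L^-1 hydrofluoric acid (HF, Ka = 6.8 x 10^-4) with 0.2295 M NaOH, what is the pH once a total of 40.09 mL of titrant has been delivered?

n(acid) = 0.2367 x 0.03073 = 0.007274 mol; n(NaOH) added = 0.2295 x 0.04009 = 0.009201 mol.
Base is in excess by 0.009201 - 0.007274 = 0.001927 mol in a total volume of 0.07082 L.
[OH^-] = 0.001927/0.07082 = 0.02721 M, so pOH = 1.57 and pH = 14.00 - 1.57 = 12.43.

12.43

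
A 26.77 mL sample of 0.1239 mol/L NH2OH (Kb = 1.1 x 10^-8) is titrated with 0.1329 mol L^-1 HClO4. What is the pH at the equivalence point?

n(NH2OH) = 0.1239 x 0.02677 = 0.003317 mol; V(HClO4) at equivalence = 0.003317/0.1329 = 0.02496 L.
At equivalence the base is fully converted to NH3OH+; total volume = 0.05173 L, so [NH3OH+] = 0.003317/0.05173 = 0.06412 M.
Ka(NH3OH+) = Kw/Kb = 1.0e-14 / 1.1 x 10^-8 = 9.09e-7.
[H^+] = sqrt(Ka x [NH3OH+]) = sqrt(9.09e-7 x 0.06412) = 0.000241 M.
pH = -log(0.000241) = 3.62.

3.62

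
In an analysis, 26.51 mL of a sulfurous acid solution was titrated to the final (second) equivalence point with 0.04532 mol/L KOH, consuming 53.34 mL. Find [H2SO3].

0.0456 M

n(KOH) = 0.04532 x 0.05334 = 0.002417 mol.
At the final (second) equivalence point, 2 mol OH^- react per mol H2SO3, so n(H2SO3) = 0.002417 / 2 = 0.001209 mol.
[H2SO3] = 0.001209 / 0.02651 L = 0.0456 M.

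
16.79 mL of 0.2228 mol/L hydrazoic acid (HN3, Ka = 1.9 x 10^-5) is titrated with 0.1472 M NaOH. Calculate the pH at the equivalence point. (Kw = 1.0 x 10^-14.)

8.83

n(HN3) = 0.2228 x 0.01679 = 0.003741 mol; V(NaOH) at equivalence = 0.003741/0.1472 = 0.02541 L.
At equivalence all the acid is converted to N3-; total volume = 0.01679 + 0.02541 = 0.04220 L, so [N3-] = 0.003741/0.04220 = 0.08864 M.
Kb = Kw/Ka = 1.0e-14 / 1.9 x 10^-5 = 5.26e-10.
[OH^-] = sqrt(Kb x [N3-]) = sqrt(5.26e-10 x 0.08864) = 6.83e-6 M.
pOH = 5.17, so pH = 14.00 - 5.17 = 8.83.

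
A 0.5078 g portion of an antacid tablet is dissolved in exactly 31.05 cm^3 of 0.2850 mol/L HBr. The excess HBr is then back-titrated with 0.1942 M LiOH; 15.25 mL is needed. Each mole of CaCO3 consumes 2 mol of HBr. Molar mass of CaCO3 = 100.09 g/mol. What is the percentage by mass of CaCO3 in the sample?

58.0%

Total n(HBr) added = 0.2850 x 0.03105 = 0.008849 mol.
n(LiOH) used = 0.1942 x 0.01525 = 0.002962 mol, which equals the excess n(HBr).
So n(HBr) consumed by the sample = 0.008849 - 0.002962 = 0.005888 mol.
n(CaCO3) = 0.005888 / 2 = 0.002944 mol.
mass CaCO3 = 0.002944 x 100.09 = 0.2946 g, so %CaCO3 = 0.2946/0.5078 x 100 = 58.0%.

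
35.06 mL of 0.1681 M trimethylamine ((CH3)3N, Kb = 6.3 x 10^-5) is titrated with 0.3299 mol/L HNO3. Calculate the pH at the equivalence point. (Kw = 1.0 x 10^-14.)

n((CH3)3N) = 0.1681 x 0.03506 = 0.005894 mol; V(HNO3) at equivalence = 0.005894/0.3299 = 0.01786 L.
At equivalence the base is fully converted to (CH3)3NH+; total volume = 0.05292 L, so [(CH3)3NH+] = 0.005894/0.05292 = 0.1114 M.
Ka((CH3)3NH+) = Kw/Kb = 1.0e-14 / 6.3 x 10^-5 = 1.59e-10.
[H^+] = sqrt(Ka x [(CH3)3NH+]) = sqrt(1.59e-10 x 0.1114) = 4.20e-6 M.
pH = -log(4.20e-6) = 5.38.

5.38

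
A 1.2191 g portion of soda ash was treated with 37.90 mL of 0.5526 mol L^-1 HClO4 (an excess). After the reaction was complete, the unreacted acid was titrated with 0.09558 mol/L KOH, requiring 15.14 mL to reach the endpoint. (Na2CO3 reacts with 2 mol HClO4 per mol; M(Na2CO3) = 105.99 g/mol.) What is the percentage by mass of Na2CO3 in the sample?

Total n(HClO4) added = 0.5526 x 0.03790 = 0.02094 mol.
n(KOH) used = 0.09558 x 0.01514 = 0.001447 mol, which equals the excess n(HClO4).
So n(HClO4) consumed by the sample = 0.02094 - 0.001447 = 0.01950 mol.
n(Na2CO3) = 0.01950 / 2 = 0.009748 mol.
mass Na2CO3 = 0.009748 x 105.99 = 1.033 g, so %Na2CO3 = 1.033/1.2191 x 100 = 84.8%.

84.8%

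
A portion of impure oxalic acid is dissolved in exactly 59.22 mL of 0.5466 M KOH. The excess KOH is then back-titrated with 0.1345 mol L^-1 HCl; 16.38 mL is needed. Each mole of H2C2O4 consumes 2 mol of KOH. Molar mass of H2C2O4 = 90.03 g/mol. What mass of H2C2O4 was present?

Total n(KOH) added = 0.5466 x 0.05922 = 0.03237 mol.
n(HCl) used = 0.1345 x 0.01638 = 0.002203 mol, which equals the excess n(KOH).
So n(KOH) consumed by the sample = 0.03237 - 0.002203 = 0.03017 mol.
n(H2C2O4) = 0.03017 / 2 = 0.01508 mol.
mass = 0.01508 mol x 90.03 g/mol = 1.36 g.

1.36 g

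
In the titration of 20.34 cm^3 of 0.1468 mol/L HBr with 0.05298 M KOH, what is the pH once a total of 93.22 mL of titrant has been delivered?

12.24

n(acid) = 0.1468 x 0.02034 = 0.002986 mol; n(KOH) added = 0.05298 x 0.09322 = 0.004939 mol.
Base is in excess by 0.004939 - 0.002986 = 0.001953 mol in a total volume of 0.1136 L.
[OH^-] = 0.001953/0.1136 = 0.01720 M, so pOH = 1.76 and pH = 14.00 - 1.76 = 12.24.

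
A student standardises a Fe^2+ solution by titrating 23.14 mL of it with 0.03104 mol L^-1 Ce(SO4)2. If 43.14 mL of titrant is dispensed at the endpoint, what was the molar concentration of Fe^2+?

n(Ce(SO4)2) = 0.03104 x 0.04314 = 0.001339 mol.
From the balanced equation, 1 mol Ce(SO4)2 reacts with 1 mol Fe^2+, so n(Fe^2+) = 0.001339 x 1/1 = 0.001339 mol.
[Fe^2+] = 0.001339 / 0.02314 L = 0.0579 M.

0.0579 M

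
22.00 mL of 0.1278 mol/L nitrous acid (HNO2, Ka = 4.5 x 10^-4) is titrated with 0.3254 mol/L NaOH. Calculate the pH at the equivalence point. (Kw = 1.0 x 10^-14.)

n(HNO2) = 0.1278 x 0.02200 = 0.002812 mol; V(NaOH) at equivalence = 0.002812/0.3254 = 0.008640 L.
At equivalence all the acid is converted to NO2-; total volume = 0.02200 + 0.008640 = 0.03064 L, so [NO2-] = 0.002812/0.03064 = 0.09176 M.
Kb = Kw/Ka = 1.0e-14 / 4.5 x 10^-4 = 2.22e-11.
[OH^-] = sqrt(Kb x [NO2-]) = sqrt(2.22e-11 x 0.09176) = 1.43e-6 M.
pOH = 5.85, so pH = 14.00 - 5.85 = 8.15.

8.15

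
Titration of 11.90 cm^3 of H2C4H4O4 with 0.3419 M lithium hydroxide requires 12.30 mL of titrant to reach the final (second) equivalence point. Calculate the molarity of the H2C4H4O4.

0.177 M

n(LiOH) = 0.3419 x 0.01230 = 0.004205 mol.
At the final (second) equivalence point, 2 mol OH^- react per mol H2C4H4O4, so n(H2C4H4O4) = 0.004205 / 2 = 0.002103 mol.
[H2C4H4O4] = 0.002103 / 0.01190 L = 0.177 M.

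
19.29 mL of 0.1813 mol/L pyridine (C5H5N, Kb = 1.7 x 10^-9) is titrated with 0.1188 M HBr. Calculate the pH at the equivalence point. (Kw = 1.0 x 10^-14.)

n(C5H5N) = 0.1813 x 0.01929 = 0.003497 mol; V(HBr) at equivalence = 0.003497/0.1188 = 0.02944 L.
At equivalence the base is fully converted to C5H5NH+; total volume = 0.04873 L, so [C5H5NH+] = 0.003497/0.04873 = 0.07177 M.
Ka(C5H5NH+) = Kw/Kb = 1.0e-14 / 1.7 x 10^-9 = 5.88e-6.
[H^+] = sqrt(Ka x [C5H5NH+]) = sqrt(5.88e-6 x 0.07177) = 0.000650 M.
pH = -log(0.000650) = 3.19.

3.19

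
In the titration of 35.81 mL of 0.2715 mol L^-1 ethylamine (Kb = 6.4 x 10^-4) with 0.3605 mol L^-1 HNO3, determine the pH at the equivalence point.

n(C2H5NH2) = 0.2715 x 0.03581 = 0.009722 mol; V(HNO3) at equivalence = 0.009722/0.3605 = 0.02697 L.
At equivalence the base is fully converted to C2H5NH3+; total volume = 0.06278 L, so [C2H5NH3+] = 0.009722/0.06278 = 0.1549 M.
Ka(C2H5NH3+) = Kw/Kb = 1.0e-14 / 6.4 x 10^-4 = 1.56e-11.
[H^+] = sqrt(Ka x [C2H5NH3+]) = sqrt(1.56e-11 x 0.1549) = 1.56e-6 M.
pH = -log(1.56e-6) = 5.81.

5.81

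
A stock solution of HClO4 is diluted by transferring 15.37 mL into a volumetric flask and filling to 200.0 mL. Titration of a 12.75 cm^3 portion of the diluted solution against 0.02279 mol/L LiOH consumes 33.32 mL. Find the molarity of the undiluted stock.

n(LiOH) = 0.02279 x 0.03332 = 0.0007594 mol.
n(HClO4) in the aliquot = 0.0007594 mol.
[diluted HClO4] = 0.0007594 / 0.01275 = 0.05956 M.
Dilution factor = 200.0/15.37 = 13.01, so [stock] = 0.05956 x 13.01 = 0.775 M.

0.775 M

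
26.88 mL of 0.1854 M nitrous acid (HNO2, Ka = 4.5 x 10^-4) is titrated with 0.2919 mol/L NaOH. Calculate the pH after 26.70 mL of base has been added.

n(acid) = 0.1854 x 0.02688 = 0.004984 mol; n(NaOH) added = 0.2919 x 0.02670 = 0.007794 mol.
Base is in excess by 0.007794 - 0.004984 = 0.002810 mol in a total volume of 0.05358 L.
[OH^-] = 0.002810/0.05358 = 0.05245 M, so pOH = 1.28 and pH = 14.00 - 1.28 = 12.72.

12.72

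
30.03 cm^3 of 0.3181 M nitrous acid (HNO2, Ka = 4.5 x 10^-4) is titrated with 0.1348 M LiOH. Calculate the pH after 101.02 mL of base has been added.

12.49

n(acid) = 0.3181 x 0.03003 = 0.009553 mol; n(LiOH) added = 0.1348 x 0.1010 = 0.01362 mol.
Base is in excess by 0.01362 - 0.009553 = 0.004065 mol in a total volume of 0.1310 L.
[OH^-] = 0.004065/0.1310 = 0.03102 M, so pOH = 1.51 and pH = 14.00 - 1.51 = 12.49.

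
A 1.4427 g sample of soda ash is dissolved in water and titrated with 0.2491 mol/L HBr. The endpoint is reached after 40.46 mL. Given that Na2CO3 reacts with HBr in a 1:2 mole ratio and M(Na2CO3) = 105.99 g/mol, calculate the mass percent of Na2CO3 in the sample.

n(HBr) = 0.2491 x 0.04046 = 0.01008 mol.
n(Na2CO3) = 0.01008 / 2 = 0.005039 mol.
mass of Na2CO3 = 0.005039 x 105.99 = 0.5341 g.
% purity = 0.5341 / 1.4427 x 100 = 37.0%.

37.0%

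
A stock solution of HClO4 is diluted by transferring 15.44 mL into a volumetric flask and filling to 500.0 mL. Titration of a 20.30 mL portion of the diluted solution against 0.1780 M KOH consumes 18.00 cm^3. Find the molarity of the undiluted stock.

n(KOH) = 0.1780 x 0.01800 = 0.003204 mol.
n(HClO4) in the aliquot = 0.003204 mol.
[diluted HClO4] = 0.003204 / 0.02030 = 0.1578 M.
Dilution factor = 500.0/15.44 = 32.38, so [stock] = 0.1578 x 32.38 = 5.11 M.

5.11 M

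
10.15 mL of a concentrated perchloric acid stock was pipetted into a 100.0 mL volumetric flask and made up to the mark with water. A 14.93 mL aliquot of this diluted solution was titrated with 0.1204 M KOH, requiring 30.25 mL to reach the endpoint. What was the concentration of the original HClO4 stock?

2.40 M

n(KOH) = 0.1204 x 0.03025 = 0.003642 mol.
n(HClO4) in the aliquot = 0.003642 mol.
[diluted HClO4] = 0.003642 / 0.01493 = 0.2439 M.
Dilution factor = 100.0/10.15 = 9.852, so [stock] = 0.2439 x 9.852 = 2.40 M.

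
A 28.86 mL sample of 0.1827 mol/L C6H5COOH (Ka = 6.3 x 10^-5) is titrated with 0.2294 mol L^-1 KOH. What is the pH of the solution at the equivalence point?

8.60

n(C6H5COOH) = 0.1827 x 0.02886 = 0.005273 mol; V(KOH) at equivalence = 0.005273/0.2294 = 0.02298 L.
At equivalence all the acid is converted to C6H5COO-; total volume = 0.02886 + 0.02298 = 0.05184 L, so [C6H5COO-] = 0.005273/0.05184 = 0.1017 M.
Kb = Kw/Ka = 1.0e-14 / 6.3 x 10^-5 = 1.59e-10.
[OH^-] = sqrt(Kb x [C6H5COO-]) = sqrt(1.59e-10 x 0.1017) = 4.02e-6 M.
pOH = 5.40, so pH = 14.00 - 5.40 = 8.60.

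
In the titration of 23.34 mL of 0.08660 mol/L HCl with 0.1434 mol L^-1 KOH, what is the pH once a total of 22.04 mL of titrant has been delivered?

12.40

n(acid) = 0.08660 x 0.02334 = 0.002021 mol; n(KOH) added = 0.1434 x 0.02204 = 0.003161 mol.
Base is in excess by 0.003161 - 0.002021 = 0.001139 mol in a total volume of 0.04538 L.
[OH^-] = 0.001139/0.04538 = 0.02511 M, so pOH = 1.60 and pH = 14.00 - 1.60 = 12.40.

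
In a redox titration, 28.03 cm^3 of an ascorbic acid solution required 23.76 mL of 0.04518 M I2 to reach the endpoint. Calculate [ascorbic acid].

0.0383 M

n(I2) = 0.04518 x 0.02376 = 0.001073 mol.
From the balanced equation, 1 mol I2 reacts with 1 mol ascorbic acid, so n(ascorbic acid) = 0.001073 x 1/1 = 0.001073 mol.
[ascorbic acid] = 0.001073 / 0.02803 L = 0.0383 M.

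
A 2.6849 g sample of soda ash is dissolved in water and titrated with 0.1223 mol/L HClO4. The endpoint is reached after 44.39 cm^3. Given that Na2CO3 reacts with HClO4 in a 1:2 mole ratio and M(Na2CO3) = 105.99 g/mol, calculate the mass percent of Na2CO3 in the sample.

n(HClO4) = 0.1223 x 0.04439 = 0.005429 mol.
n(Na2CO3) = 0.005429 / 2 = 0.002714 mol.
mass of Na2CO3 = 0.002714 x 105.99 = 0.2877 g.
% purity = 0.2877 / 2.6849 x 100 = 10.7%.

10.7%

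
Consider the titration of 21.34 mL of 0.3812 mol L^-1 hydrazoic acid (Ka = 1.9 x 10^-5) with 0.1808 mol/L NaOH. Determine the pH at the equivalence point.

n(HN3) = 0.3812 x 0.02134 = 0.008135 mol; V(NaOH) at equivalence = 0.008135/0.1808 = 0.04499 L.
At equivalence all the acid is converted to N3-; total volume = 0.02134 + 0.04499 = 0.06633 L, so [N3-] = 0.008135/0.06633 = 0.1226 M.
Kb = Kw/Ka = 1.0e-14 / 1.9 x 10^-5 = 5.26e-10.
[OH^-] = sqrt(Kb x [N3-]) = sqrt(5.26e-10 x 0.1226) = 8.03e-6 M.
pOH = 5.10, so pH = 14.00 - 5.10 = 8.90.

8.90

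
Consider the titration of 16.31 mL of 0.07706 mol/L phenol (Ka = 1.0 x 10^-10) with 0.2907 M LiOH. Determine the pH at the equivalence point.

11.39

n(C6H5OH) = 0.07706 x 0.01631 = 0.001257 mol; V(LiOH) at equivalence = 0.001257/0.2907 = 0.004324 L.
At equivalence all the acid is converted to C6H5O-; total volume = 0.01631 + 0.004324 = 0.02063 L, so [C6H5O-] = 0.001257/0.02063 = 0.06091 M.
Kb = Kw/Ka = 1.0e-14 / 1.0 x 10^-10 = 0.000100.
[OH^-] = sqrt(Kb x [C6H5O-]) = sqrt(0.000100 x 0.06091) = 0.00247 M.
pOH = 2.61, so pH = 14.00 - 2.61 = 11.39.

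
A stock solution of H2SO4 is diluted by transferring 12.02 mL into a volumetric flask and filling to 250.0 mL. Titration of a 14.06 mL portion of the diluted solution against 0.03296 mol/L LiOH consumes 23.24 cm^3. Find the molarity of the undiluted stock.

n(LiOH) = 0.03296 x 0.02324 = 0.0007660 mol.
n(H2SO4) in the aliquot = 0.0007660 x 1/2 = 0.0003830 mol.
[diluted H2SO4] = 0.0003830 / 0.01406 = 0.02724 M.
Dilution factor = 250.0/12.02 = 20.80, so [stock] = 0.02724 x 20.80 = 0.567 M.

0.567 M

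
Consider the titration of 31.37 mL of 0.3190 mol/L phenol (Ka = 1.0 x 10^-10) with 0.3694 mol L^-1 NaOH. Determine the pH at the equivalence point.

11.62

n(C6H5OH) = 0.3190 x 0.03137 = 0.01001 mol; V(NaOH) at equivalence = 0.01001/0.3694 = 0.02709 L.
At equivalence all the acid is converted to C6H5O-; total volume = 0.03137 + 0.02709 = 0.05846 L, so [C6H5O-] = 0.01001/0.05846 = 0.1712 M.
Kb = Kw/Ka = 1.0e-14 / 1.0 x 10^-10 = 0.000100.
[OH^-] = sqrt(Kb x [C6H5O-]) = sqrt(0.000100 x 0.1712) = 0.00414 M.
pOH = 2.38, so pH = 14.00 - 2.38 = 11.62.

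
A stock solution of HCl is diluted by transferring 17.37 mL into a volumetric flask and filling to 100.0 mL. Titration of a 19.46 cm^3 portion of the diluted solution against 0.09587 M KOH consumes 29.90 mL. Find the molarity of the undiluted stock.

0.848 M

n(KOH) = 0.09587 x 0.02990 = 0.002867 mol.
n(HCl) in the aliquot = 0.002867 mol.
[diluted HCl] = 0.002867 / 0.01946 = 0.1473 M.
Dilution factor = 100.0/17.37 = 5.757, so [stock] = 0.1473 x 5.757 = 0.848 M.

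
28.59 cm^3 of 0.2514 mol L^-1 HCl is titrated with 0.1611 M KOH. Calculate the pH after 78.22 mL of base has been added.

n(acid) = 0.2514 x 0.02859 = 0.007188 mol; n(KOH) added = 0.1611 x 0.07822 = 0.01260 mol.
Base is in excess by 0.01260 - 0.007188 = 0.005414 mol in a total volume of 0.1068 L.
[OH^-] = 0.005414/0.1068 = 0.05069 M, so pOH = 1.30 and pH = 14.00 - 1.30 = 12.70.

12.70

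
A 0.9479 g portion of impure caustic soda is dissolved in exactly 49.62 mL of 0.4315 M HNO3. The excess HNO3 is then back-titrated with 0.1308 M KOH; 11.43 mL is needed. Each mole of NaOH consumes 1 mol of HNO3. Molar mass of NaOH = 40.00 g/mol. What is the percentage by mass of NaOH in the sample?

84.0%

Total n(HNO3) added = 0.4315 x 0.04962 = 0.02141 mol.
n(KOH) used = 0.1308 x 0.01143 = 0.001495 mol, which equals the excess n(HNO3).
So n(HNO3) consumed by the sample = 0.02141 - 0.001495 = 0.01992 mol.
n(NaOH) = 0.01992 / 1 = 0.01992 mol.
mass NaOH = 0.01992 x 40.00 = 0.7966 g, so %NaOH = 0.7966/0.9479 x 100 = 84.0%.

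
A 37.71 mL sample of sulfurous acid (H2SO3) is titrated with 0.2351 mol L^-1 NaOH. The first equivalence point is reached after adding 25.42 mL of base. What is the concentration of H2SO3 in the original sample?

n(NaOH) = 0.2351 x 0.02542 = 0.005976 mol.
At the first equivalence point, 1 mol OH^- react per mol H2SO3, so n(H2SO3) = 0.005976 / 1 = 0.005976 mol.
[H2SO3] = 0.005976 / 0.03771 L = 0.158 M.

0.158 M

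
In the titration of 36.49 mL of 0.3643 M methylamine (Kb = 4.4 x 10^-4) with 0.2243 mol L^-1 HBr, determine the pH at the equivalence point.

5.75

n(CH3NH2) = 0.3643 x 0.03649 = 0.01329 mol; V(HBr) at equivalence = 0.01329/0.2243 = 0.05927 L.
At equivalence the base is fully converted to CH3NH3+; total volume = 0.09576 L, so [CH3NH3+] = 0.01329/0.09576 = 0.1388 M.
Ka(CH3NH3+) = Kw/Kb = 1.0e-14 / 4.4 x 10^-4 = 2.27e-11.
[H^+] = sqrt(Ka x [CH3NH3+]) = sqrt(2.27e-11 x 0.1388) = 1.78e-6 M.
pH = -log(1.78e-6) = 5.75.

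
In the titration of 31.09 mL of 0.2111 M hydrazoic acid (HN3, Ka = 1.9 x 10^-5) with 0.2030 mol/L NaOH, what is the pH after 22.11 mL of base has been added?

5.06

Initial n(HN3) = 0.2111 x 0.03109 = 0.006563 mol.
n(NaOH) added = 0.2030 x 0.02211 = 0.004488 mol, converting that many moles of HN3 to N3-.
Remaining n(HN3) = 0.002075 mol; n(N3-) = 0.004488 mol.
By Henderson-Hasselbalch, pH = pKa + log([A^-]/[HA]) = 4.72 + log(0.004488/0.002075) = 4.72 + (+0.34) = 5.06.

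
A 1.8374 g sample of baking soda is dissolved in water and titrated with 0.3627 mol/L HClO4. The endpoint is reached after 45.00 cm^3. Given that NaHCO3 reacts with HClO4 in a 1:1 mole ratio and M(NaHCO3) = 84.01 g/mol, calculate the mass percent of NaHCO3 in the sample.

74.6%

n(HClO4) = 0.3627 x 0.04500 = 0.01632 mol.
n(NaHCO3) = 0.01632 / 1 = 0.01632 mol.
mass of NaHCO3 = 0.01632 x 84.01 = 1.371 g.
% purity = 1.371 / 1.8374 x 100 = 74.6%.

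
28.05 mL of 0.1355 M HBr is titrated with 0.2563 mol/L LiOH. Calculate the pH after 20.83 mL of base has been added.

12.50

n(acid) = 0.1355 x 0.02805 = 0.003801 mol; n(LiOH) added = 0.2563 x 0.02083 = 0.005339 mol.
Base is in excess by 0.005339 - 0.003801 = 0.001538 mol in a total volume of 0.04888 L.
[OH^-] = 0.001538/0.04888 = 0.03146 M, so pOH = 1.50 and pH = 14.00 - 1.50 = 12.50.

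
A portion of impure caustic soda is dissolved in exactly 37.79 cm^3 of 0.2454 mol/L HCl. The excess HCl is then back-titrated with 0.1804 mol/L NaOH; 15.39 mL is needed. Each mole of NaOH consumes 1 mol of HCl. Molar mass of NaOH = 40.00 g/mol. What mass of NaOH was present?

0.260 g

Total n(HCl) added = 0.2454 x 0.03779 = 0.009274 mol.
n(NaOH) used = 0.1804 x 0.01539 = 0.002776 mol, which equals the excess n(HCl).
So n(HCl) consumed by the sample = 0.009274 - 0.002776 = 0.006497 mol.
n(NaOH) = 0.006497 / 1 = 0.006497 mol.
mass = 0.006497 mol x 40.00 g/mol = 0.260 g.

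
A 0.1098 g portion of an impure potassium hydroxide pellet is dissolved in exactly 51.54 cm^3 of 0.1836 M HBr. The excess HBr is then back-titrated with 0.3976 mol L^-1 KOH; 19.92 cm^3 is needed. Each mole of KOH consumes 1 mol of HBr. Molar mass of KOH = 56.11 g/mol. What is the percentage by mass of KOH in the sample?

Total n(HBr) added = 0.1836 x 0.05154 = 0.009463 mol.
n(KOH) used = 0.3976 x 0.01992 = 0.007920 mol, which equals the excess n(HBr).
So n(HBr) consumed by the sample = 0.009463 - 0.007920 = 0.001543 mol.
n(KOH) = 0.001543 / 1 = 0.001543 mol.
mass KOH = 0.001543 x 56.11 = 0.08655 g, so %KOH = 0.08655/0.1098 x 100 = 78.8%.

78.8%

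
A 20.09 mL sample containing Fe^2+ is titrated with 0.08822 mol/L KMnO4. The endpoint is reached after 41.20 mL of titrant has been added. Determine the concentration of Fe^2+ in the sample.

0.905 M

n(KMnO4) = 0.08822 x 0.04120 = 0.003635 mol.
From the balanced equation, 1 mol KMnO4 reacts with 5 mol Fe^2+, so n(Fe^2+) = 0.003635 x 5/1 = 0.01817 mol.
[Fe^2+] = 0.01817 / 0.02009 L = 0.905 M.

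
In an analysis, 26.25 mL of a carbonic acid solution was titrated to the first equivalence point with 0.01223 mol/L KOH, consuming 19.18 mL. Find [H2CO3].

0.00894 M

n(KOH) = 0.01223 x 0.01918 = 0.0002346 mol.
At the first equivalence point, 1 mol OH^- react per mol H2CO3, so n(H2CO3) = 0.0002346 / 1 = 0.0002346 mol.
[H2CO3] = 0.0002346 / 0.02625 L = 0.00894 M.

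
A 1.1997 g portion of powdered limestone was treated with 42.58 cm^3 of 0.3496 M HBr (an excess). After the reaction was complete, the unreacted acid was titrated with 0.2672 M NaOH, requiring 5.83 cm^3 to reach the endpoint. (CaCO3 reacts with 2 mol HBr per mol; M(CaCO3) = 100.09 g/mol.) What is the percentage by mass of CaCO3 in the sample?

55.6%

Total n(HBr) added = 0.3496 x 0.04258 = 0.01489 mol.
n(NaOH) used = 0.2672 x 0.005830 = 0.001558 mol, which equals the excess n(HBr).
So n(HBr) consumed by the sample = 0.01489 - 0.001558 = 0.01333 mol.
n(CaCO3) = 0.01333 / 2 = 0.006664 mol.
mass CaCO3 = 0.006664 x 100.09 = 0.6670 g, so %CaCO3 = 0.6670/1.1997 x 100 = 55.6%.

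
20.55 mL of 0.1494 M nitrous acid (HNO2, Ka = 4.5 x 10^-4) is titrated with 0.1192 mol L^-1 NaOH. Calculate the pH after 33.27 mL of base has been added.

n(acid) = 0.1494 x 0.02055 = 0.003070 mol; n(NaOH) added = 0.1192 x 0.03327 = 0.003966 mol.
Base is in excess by 0.003966 - 0.003070 = 0.0008956 mol in a total volume of 0.05382 L.
[OH^-] = 0.0008956/0.05382 = 0.01664 M, so pOH = 1.78 and pH = 14.00 - 1.78 = 12.22.

12.22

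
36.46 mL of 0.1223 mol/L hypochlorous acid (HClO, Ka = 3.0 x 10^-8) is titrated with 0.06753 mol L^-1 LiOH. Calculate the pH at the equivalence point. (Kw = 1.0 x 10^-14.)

n(HClO) = 0.1223 x 0.03646 = 0.004459 mol; V(LiOH) at equivalence = 0.004459/0.06753 = 0.06603 L.
At equivalence all the acid is converted to ClO-; total volume = 0.03646 + 0.06603 = 0.1025 L, so [ClO-] = 0.004459/0.1025 = 0.04351 M.
Kb = Kw/Ka = 1.0e-14 / 3.0 x 10^-8 = 3.33e-7.
[OH^-] = sqrt(Kb x [ClO-]) = sqrt(3.33e-7 x 0.04351) = 0.000120 M.
pOH = 3.92, so pH = 14.00 - 3.92 = 10.08.

10.08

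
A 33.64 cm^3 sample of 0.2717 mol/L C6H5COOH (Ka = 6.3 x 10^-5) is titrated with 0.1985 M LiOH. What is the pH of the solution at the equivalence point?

8.63

n(C6H5COOH) = 0.2717 x 0.03364 = 0.009140 mol; V(LiOH) at equivalence = 0.009140/0.1985 = 0.04605 L.
At equivalence all the acid is converted to C6H5COO-; total volume = 0.03364 + 0.04605 = 0.07969 L, so [C6H5COO-] = 0.009140/0.07969 = 0.1147 M.
Kb = Kw/Ka = 1.0e-14 / 6.3 x 10^-5 = 1.59e-10.
[OH^-] = sqrt(Kb x [C6H5COO-]) = sqrt(1.59e-10 x 0.1147) = 4.27e-6 M.
pOH = 5.37, so pH = 14.00 - 5.37 = 8.63.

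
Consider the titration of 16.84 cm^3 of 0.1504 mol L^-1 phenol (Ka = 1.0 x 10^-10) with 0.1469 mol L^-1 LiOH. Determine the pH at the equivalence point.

n(C6H5OH) = 0.1504 x 0.01684 = 0.002533 mol; V(LiOH) at equivalence = 0.002533/0.1469 = 0.01724 L.
At equivalence all the acid is converted to C6H5O-; total volume = 0.01684 + 0.01724 = 0.03408 L, so [C6H5O-] = 0.002533/0.03408 = 0.07431 M.
Kb = Kw/Ka = 1.0e-14 / 1.0 x 10^-10 = 0.000100.
[OH^-] = sqrt(Kb x [C6H5O-]) = sqrt(0.000100 x 0.07431) = 0.00273 M.
pOH = 2.56, so pH = 14.00 - 2.56 = 11.44.

11.44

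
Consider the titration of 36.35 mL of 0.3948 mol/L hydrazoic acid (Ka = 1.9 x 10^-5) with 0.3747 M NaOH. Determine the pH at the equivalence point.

n(HN3) = 0.3948 x 0.03635 = 0.01435 mol; V(NaOH) at equivalence = 0.01435/0.3747 = 0.03830 L.
At equivalence all the acid is converted to N3-; total volume = 0.03635 + 0.03830 = 0.07465 L, so [N3-] = 0.01435/0.07465 = 0.1922 M.
Kb = Kw/Ka = 1.0e-14 / 1.9 x 10^-5 = 5.26e-10.
[OH^-] = sqrt(Kb x [N3-]) = sqrt(5.26e-10 x 0.1922) = 1.01e-5 M.
pOH = 5.00, so pH = 14.00 - 5.00 = 9.00.

9.00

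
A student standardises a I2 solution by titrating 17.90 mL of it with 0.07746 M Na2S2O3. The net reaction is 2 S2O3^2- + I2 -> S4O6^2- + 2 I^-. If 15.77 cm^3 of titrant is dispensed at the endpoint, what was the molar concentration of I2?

n(Na2S2O3) = 0.07746 x 0.01577 = 0.001222 mol.
From the balanced equation, 2 mol Na2S2O3 reacts with 1 mol I2, so n(I2) = 0.001222 x 1/2 = 0.0006108 mol.
[I2] = 0.0006108 / 0.01790 L = 0.0341 M.

0.0341 M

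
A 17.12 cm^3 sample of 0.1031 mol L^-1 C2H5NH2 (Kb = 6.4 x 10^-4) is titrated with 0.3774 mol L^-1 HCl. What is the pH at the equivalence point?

n(C2H5NH2) = 0.1031 x 0.01712 = 0.001765 mol; V(HCl) at equivalence = 0.001765/0.3774 = 0.004677 L.
At equivalence the base is fully converted to C2H5NH3+; total volume = 0.02180 L, so [C2H5NH3+] = 0.001765/0.02180 = 0.08098 M.
Ka(C2H5NH3+) = Kw/Kb = 1.0e-14 / 6.4 x 10^-4 = 1.56e-11.
[H^+] = sqrt(Ka x [C2H5NH3+]) = sqrt(1.56e-11 x 0.08098) = 1.12e-6 M.
pH = -log(1.12e-6) = 5.95.

5.95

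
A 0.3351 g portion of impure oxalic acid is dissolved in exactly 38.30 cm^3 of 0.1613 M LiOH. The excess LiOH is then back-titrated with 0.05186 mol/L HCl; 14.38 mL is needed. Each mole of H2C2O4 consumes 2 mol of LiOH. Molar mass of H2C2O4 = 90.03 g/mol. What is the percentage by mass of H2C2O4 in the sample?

73.0%

Total n(LiOH) added = 0.1613 x 0.03830 = 0.006178 mol.
n(HCl) used = 0.05186 x 0.01438 = 0.0007457 mol, which equals the excess n(LiOH).
So n(LiOH) consumed by the sample = 0.006178 - 0.0007457 = 0.005432 mol.
n(H2C2O4) = 0.005432 / 2 = 0.002716 mol.
mass H2C2O4 = 0.002716 x 90.03 = 0.2445 g, so %H2C2O4 = 0.2445/0.3351 x 100 = 73.0%.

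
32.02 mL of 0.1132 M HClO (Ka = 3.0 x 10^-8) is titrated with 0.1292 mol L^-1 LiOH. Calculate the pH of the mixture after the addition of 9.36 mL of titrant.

Initial n(HClO) = 0.1132 x 0.03202 = 0.003625 mol.
n(LiOH) added = 0.1292 x 0.009360 = 0.001209 mol, converting that many moles of HClO to ClO-.
Remaining n(HClO) = 0.002415 mol; n(ClO-) = 0.001209 mol.
By Henderson-Hasselbalch, pH = pKa + log([A^-]/[HA]) = 7.52 + log(0.001209/0.002415) = 7.52 + (-0.30) = 7.22.

7.22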